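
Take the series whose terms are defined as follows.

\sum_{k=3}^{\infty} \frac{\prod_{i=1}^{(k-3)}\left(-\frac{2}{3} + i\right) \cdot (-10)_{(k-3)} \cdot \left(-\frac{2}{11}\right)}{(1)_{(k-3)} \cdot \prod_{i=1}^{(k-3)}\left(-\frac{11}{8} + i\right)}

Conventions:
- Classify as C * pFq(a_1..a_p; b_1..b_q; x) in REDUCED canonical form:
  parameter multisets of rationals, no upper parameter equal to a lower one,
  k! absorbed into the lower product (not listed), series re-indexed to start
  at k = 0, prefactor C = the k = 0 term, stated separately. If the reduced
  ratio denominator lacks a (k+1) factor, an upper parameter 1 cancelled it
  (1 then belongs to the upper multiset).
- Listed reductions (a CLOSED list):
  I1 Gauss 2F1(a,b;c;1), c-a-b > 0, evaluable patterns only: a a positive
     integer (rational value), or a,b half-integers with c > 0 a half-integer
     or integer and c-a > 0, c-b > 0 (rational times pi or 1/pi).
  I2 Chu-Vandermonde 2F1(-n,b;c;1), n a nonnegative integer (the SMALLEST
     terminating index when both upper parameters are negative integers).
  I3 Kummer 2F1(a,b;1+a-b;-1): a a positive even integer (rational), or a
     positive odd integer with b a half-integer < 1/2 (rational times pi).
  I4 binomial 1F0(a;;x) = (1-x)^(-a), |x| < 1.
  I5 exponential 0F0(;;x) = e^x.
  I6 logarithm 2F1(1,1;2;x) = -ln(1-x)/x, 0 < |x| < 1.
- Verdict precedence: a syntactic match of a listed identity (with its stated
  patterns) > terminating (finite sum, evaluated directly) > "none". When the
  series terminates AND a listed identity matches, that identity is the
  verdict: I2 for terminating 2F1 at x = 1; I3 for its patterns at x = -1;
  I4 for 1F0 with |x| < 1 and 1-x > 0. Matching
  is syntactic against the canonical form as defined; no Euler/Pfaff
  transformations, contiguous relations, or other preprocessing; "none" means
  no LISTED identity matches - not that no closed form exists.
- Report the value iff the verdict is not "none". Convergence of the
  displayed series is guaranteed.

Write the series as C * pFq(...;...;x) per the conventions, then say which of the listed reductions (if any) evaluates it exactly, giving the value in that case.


Structural cue: t_0 = -\frac{2}{11} here, and (1)_k (prefactor -2/11) is k! itself.
Adjacent-term ratio: r(k) = 1 * (k-10) (k+\frac{1}{3}) / [(k-\frac{3}{8}) (k+1)] - poly over poly, x = 1 from leading terms; C = -\frac{2}{11} at k = 0.

At argument 1: a 2F1 with upper {-10, \frac{1}{3}}, lower {-\frac{3}{8}}, scaled by C = -\frac{2}{11}. Verdict: Vandermonde's identity (I2) matches (terminating 2F1 at x = 1 with n = 10, b = 1/3, c = -\frac{3}{8}). Value: -\frac{1145530655666390}{14883169769425737}.


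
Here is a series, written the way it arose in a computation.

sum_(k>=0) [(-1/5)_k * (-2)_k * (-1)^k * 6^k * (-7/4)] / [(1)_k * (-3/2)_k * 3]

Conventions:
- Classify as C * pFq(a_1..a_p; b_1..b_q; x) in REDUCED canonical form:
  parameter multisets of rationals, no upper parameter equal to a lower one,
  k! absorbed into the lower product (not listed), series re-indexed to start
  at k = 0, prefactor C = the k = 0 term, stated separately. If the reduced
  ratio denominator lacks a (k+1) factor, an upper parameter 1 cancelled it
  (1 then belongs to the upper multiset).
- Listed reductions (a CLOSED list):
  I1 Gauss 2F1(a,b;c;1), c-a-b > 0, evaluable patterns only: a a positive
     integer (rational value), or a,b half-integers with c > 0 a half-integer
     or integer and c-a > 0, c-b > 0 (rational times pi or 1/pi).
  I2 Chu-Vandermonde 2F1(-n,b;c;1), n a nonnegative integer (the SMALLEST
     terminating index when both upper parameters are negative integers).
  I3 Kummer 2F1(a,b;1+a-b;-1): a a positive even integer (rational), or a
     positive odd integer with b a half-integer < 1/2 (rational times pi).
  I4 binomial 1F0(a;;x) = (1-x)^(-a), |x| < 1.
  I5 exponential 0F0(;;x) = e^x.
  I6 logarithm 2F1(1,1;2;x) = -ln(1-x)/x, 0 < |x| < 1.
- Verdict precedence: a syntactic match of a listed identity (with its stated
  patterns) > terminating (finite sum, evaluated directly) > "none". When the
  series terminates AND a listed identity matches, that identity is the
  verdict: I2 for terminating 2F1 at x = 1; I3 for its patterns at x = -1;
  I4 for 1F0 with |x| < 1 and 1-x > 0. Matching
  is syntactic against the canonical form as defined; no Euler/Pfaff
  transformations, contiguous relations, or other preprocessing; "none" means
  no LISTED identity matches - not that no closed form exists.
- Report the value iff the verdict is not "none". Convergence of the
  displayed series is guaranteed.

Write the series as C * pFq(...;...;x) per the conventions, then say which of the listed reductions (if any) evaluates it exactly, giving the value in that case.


First insight: from the first term -7/12: the (-1)^k factor (C = -7/12, x = -6) folds into the argument's sign.
Ratio: r(k) = (-6) * (k-2) (k-1/5) / [(k-3/2) (k+1)] - poly over poly, x = (-6) from leading terms; C = -7/12 at k = 0.

Canonical form: C = -7/12 times 2F1 with upper {-2, -1/5}, lower {-3/2}, x = -6. Verdict: terminating - upper parameter -2 makes this a finite sum (last index 2), evaluated exactly. Sum: 889/300.


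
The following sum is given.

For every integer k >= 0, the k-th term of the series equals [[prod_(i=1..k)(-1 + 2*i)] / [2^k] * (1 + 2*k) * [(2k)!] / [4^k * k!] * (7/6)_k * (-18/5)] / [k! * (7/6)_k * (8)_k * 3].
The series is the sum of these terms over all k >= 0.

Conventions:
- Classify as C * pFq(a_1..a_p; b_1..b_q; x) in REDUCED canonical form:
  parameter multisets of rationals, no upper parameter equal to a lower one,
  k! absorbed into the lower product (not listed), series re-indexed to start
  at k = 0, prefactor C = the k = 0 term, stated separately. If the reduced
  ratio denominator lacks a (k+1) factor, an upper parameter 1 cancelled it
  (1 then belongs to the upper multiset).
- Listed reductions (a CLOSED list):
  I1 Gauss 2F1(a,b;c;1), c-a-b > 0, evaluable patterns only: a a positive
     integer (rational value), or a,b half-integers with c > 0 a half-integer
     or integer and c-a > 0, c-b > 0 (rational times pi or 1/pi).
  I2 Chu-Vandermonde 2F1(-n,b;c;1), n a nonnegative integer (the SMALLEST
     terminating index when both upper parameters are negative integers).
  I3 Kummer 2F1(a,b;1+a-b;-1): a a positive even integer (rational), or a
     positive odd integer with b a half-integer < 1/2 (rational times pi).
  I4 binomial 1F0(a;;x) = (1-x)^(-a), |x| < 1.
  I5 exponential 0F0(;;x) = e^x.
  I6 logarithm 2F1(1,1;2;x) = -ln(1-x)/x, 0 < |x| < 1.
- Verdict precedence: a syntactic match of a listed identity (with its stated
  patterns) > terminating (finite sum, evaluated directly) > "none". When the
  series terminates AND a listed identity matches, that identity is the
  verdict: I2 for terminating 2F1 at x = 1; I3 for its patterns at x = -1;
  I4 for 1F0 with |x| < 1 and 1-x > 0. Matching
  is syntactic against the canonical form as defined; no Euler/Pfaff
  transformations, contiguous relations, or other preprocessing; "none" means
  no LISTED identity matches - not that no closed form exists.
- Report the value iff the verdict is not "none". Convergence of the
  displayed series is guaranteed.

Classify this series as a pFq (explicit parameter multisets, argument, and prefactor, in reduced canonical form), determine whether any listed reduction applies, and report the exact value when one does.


Canonical form: C = -6/5 times 2F1 with upper {1/2, 3/2}, lower {8}, x = 1. Verdict: Gauss (I1, half-integer pattern) fires (x = 1; upper {1/2, 3/2} half-integers, c = 8 in the evaluable pattern). Its exact value is (-2097152/495495) / pi.

Key observation: x = 1 and the (2k+1) factor (C = -6/5) shifts (1/2)_k to (3/2)_k.
Consecutive-term ratio: r(k) = 1 * (k+1/2) (k+3/2) / [(k+8) (k+1)] - rational in k, leading ratio 1; with t_0 = -6/5, classification follows.


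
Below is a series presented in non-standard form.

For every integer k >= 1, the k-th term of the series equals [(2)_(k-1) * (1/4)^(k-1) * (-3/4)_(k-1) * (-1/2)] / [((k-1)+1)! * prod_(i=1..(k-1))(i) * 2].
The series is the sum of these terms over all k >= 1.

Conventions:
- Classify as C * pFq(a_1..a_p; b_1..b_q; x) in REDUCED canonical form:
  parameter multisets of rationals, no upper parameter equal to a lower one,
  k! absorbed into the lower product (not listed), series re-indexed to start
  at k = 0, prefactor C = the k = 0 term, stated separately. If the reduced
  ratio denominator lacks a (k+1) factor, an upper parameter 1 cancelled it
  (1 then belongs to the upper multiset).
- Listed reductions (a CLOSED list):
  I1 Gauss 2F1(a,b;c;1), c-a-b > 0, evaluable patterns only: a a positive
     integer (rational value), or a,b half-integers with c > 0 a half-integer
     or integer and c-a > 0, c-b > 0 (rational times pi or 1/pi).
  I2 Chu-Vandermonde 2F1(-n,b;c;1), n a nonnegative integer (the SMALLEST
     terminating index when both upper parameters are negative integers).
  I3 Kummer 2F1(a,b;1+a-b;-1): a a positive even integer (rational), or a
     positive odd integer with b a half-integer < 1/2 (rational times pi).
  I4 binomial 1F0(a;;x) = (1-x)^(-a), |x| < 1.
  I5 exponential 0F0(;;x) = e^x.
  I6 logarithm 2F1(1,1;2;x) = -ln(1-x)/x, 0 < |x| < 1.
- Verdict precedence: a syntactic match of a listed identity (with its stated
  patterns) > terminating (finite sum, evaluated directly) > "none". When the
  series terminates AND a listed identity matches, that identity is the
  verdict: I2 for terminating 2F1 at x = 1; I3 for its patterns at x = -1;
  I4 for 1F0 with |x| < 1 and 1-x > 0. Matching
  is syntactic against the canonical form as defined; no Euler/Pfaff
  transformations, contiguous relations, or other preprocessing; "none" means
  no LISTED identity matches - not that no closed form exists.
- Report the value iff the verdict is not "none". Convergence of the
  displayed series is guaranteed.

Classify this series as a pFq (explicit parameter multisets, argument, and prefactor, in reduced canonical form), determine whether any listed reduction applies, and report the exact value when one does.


At argument 1/4: a 1F0 with upper {-3/4}, lower {-}, scaled by C = -1/4. Verdict: this is the I4 binomial reduction (the 1F0 binomial series: exponent 3/4, x = 1/4). Value: (-1/4) * (3/4)^(3/4).

The tell: t_0 = -1/4 here, and the constant factors (prefactor -1/4) combine into one prefactor.
Adjacent-term ratio: r(k) = (1/4) * (k-3/4) / [(k+1)] - rational in k. x = (1/4); t_0 = -1/4; negate the roots.


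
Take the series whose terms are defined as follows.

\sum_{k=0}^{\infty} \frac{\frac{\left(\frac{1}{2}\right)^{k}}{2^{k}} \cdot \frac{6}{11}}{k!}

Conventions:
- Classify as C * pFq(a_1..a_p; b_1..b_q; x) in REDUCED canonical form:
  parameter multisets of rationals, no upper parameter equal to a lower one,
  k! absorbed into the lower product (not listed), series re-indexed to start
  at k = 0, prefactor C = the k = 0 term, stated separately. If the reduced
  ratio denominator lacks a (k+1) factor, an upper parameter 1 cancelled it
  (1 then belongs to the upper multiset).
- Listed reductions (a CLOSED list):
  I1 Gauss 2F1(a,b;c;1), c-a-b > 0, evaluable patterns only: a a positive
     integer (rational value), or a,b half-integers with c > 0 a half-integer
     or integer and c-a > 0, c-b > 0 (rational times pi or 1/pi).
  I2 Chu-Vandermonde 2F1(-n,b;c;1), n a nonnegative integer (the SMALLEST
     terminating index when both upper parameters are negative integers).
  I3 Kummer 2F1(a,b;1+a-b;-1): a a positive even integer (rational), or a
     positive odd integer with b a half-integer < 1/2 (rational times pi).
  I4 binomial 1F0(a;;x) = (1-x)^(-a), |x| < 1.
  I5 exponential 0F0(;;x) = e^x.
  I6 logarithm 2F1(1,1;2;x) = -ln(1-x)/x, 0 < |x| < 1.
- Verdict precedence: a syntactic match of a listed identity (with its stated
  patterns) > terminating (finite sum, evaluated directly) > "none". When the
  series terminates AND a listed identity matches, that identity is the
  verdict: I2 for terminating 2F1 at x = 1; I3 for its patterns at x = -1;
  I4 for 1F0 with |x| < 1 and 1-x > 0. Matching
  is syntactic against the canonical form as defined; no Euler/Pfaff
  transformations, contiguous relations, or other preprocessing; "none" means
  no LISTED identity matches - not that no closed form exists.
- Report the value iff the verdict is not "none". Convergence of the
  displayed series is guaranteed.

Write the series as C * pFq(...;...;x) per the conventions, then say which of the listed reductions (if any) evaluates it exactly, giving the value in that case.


At argument \frac{1}{4}: a 0F0 with upper {-}, lower {-}, scaled by C = \frac{6}{11}. Verdict at x = \frac{1}{4}: the exponential series (I5) matches (the 0F0 exponential series at x = \frac{1}{4}). Value: \frac{6}{11} \cdot e^{\frac{1}{4}}.

First insight: with t_0 = \frac{6}{11}, the two k-th powers (C = 6/11) combine into one argument.
Ratio: r(k) = \frac{1}{4} * 1 / [(k+1)] ; factor over Q: parameters, x = \frac{1}{4}, and C = \frac{6}{11}.


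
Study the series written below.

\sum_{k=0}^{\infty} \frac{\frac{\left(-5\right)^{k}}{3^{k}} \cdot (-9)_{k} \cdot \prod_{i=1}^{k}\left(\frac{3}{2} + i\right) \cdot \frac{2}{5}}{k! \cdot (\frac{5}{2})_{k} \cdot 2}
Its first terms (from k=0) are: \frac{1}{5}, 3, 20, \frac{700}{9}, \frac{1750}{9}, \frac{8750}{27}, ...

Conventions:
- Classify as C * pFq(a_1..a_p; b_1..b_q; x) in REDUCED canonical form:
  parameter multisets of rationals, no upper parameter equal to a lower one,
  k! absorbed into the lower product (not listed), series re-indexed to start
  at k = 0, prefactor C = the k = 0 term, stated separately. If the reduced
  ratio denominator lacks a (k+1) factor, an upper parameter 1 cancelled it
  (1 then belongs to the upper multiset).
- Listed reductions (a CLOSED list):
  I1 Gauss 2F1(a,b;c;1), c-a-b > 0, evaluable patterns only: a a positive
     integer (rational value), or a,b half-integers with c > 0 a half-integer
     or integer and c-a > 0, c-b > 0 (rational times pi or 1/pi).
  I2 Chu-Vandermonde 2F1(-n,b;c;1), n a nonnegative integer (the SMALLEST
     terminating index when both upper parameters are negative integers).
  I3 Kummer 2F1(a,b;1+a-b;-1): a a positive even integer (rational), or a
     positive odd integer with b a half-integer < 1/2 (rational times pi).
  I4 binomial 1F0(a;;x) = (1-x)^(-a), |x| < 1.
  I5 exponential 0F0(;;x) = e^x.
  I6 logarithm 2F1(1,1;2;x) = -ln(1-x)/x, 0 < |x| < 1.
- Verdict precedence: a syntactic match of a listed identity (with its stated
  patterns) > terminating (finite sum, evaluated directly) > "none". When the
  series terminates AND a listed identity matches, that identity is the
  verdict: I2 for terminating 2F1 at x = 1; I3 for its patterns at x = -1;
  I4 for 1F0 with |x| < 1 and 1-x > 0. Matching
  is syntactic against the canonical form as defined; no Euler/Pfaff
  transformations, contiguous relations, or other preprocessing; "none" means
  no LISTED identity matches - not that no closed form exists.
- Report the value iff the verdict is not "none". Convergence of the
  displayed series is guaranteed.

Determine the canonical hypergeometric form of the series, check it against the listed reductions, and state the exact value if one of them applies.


Prefactor \frac{1}{5}, argument -\frac{5}{3}: 1F0 with upper {-9} over lower {-}. Verdict: terminating. With -9 upstairs the series is a 10-term polynomial sum; evaluated term by term. Exact value: \frac{134217728}{98415}.

Structural cue: t_0 being \frac{1}{5}, the running product (C = 1/5, x = -5/3) telescopes to a rising factorial.
Adjacent-term ratio: r(k) = -\frac{5}{3} * (k-9) / [(k+1)] - rational; roots negated = parameters, x = -\frac{5}{3}, C = \frac{1}{5}.


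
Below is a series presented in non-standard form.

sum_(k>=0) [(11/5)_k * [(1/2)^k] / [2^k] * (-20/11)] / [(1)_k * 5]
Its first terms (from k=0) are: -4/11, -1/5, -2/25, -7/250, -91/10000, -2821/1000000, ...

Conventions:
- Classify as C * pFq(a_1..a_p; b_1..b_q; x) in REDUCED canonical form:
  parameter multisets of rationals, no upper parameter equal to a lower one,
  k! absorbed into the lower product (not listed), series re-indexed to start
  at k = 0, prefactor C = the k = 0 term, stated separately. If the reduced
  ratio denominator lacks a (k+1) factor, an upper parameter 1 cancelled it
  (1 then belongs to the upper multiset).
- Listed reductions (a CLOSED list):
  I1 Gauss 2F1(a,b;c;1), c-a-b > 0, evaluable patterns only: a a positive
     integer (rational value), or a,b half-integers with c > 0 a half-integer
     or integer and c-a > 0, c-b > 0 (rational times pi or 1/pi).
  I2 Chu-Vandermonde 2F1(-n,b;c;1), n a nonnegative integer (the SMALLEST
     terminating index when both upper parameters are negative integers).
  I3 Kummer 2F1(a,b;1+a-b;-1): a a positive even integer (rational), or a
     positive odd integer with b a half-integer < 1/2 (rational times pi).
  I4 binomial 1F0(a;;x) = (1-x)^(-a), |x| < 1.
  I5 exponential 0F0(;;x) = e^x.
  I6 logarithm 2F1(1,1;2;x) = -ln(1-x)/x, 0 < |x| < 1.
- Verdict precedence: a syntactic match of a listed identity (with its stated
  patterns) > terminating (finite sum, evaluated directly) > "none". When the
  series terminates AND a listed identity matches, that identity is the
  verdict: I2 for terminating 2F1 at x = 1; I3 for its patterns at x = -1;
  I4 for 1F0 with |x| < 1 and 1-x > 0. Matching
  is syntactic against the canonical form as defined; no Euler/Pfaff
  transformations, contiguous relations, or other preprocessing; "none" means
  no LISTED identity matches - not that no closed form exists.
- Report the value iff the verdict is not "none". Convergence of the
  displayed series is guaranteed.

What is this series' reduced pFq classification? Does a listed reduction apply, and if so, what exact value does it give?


First insight: with t_0 = -4/11, the two k-th powers (C = -4/11, x = 1/4) combine into one argument.
Step ratio: r(k) = (1/4) * (k+11/5) / [(k+1)] - poly over poly, x = (1/4) from leading terms; C = -4/11 at k = 0.

Reduced: x = 1/4, 1F0, upper = {11/5}, lower = {-}, C = -4/11. Verdict at x = 1/4: the I4 binomial reduction matches (the 1F0 binomial series: exponent -11/5, x = 1/4). Value: (-4/11) * (3/4)^(-11/5).


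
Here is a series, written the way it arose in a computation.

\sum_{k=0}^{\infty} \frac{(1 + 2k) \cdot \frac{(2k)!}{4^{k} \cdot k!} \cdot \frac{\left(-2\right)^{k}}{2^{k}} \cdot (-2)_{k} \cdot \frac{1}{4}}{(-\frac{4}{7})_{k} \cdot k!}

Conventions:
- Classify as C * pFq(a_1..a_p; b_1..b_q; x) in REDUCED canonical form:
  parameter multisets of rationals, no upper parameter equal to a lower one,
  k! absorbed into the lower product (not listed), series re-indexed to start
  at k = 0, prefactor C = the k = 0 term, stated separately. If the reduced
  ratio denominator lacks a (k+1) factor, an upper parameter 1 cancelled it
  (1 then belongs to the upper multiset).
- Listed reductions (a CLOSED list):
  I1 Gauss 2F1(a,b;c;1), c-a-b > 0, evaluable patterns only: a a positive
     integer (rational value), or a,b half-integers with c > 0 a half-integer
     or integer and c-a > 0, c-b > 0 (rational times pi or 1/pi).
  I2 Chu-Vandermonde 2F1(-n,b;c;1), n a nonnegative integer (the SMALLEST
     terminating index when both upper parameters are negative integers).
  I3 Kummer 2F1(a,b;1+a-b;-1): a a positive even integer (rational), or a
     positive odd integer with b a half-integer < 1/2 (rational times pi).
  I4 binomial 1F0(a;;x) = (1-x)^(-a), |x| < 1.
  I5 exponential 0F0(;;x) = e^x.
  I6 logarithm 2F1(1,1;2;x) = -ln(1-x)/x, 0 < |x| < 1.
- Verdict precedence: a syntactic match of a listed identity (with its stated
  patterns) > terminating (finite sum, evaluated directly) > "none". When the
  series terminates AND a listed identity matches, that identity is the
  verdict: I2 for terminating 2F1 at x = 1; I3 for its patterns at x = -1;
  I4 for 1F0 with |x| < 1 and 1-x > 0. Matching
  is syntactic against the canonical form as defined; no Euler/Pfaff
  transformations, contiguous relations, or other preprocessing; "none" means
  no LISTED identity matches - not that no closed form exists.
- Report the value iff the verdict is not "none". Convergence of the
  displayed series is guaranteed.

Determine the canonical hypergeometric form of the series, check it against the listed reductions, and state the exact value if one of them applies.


Reduced: x = -1, 2F1, upper = {-2, \frac{3}{2}}, lower = {-\frac{4}{7}}, C = \frac{1}{4}. Verdict: terminating (-2 upstairs). 3 nonzero terms in all; added directly. Its exact value is -\frac{313}{64}.

Key step: with t_0 = \frac{1}{4}, the two k-th powers (prefactor 1/4) combine into one argument.
Consecutive-term ratio: r(k) = -1 * (k-2) (k+\frac{3}{2}) / [(k-\frac{4}{7}) (k+1)] - rational; roots negated = parameters, x = -1, C = \frac{1}{4}.


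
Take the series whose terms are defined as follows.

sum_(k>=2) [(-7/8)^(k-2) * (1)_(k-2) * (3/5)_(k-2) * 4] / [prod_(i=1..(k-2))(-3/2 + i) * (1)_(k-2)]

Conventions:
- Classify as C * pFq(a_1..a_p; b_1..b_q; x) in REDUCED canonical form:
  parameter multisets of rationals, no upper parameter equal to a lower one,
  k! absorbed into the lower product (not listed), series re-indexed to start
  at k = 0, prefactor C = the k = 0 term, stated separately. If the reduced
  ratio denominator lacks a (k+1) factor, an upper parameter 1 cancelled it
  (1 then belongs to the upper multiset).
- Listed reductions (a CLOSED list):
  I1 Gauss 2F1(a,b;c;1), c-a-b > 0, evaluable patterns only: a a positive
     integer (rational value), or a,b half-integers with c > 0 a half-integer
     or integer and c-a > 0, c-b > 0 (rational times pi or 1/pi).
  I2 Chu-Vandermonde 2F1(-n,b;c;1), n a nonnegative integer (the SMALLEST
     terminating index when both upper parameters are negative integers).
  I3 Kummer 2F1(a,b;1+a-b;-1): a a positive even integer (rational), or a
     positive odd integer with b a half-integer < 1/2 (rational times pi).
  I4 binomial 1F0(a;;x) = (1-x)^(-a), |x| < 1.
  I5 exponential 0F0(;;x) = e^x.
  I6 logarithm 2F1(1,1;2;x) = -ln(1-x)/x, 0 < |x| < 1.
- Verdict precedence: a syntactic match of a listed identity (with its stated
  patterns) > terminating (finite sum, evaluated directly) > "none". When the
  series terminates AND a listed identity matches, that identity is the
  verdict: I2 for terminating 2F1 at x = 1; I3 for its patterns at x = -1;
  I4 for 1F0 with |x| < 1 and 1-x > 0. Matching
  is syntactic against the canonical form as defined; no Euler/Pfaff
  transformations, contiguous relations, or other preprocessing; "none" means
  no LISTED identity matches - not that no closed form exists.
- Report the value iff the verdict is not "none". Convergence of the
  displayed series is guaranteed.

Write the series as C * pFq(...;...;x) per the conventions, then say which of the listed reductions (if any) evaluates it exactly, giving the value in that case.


At argument -7/8: a 2F1 with upper {3/5, 1}, lower {-1/2}, scaled by C = 4. Verdict: none - this 2F1 at x = -7/8 matches no listed pattern, and upper {3/5, 1} holds no stopper.

The tell: t_0 being 4, the lower running product (C = 4) is a rising factorial.
Adjacent-term ratio: r(k) = (-7/8) * (k+3/5) (k+1) / [(k-1/2) (k+1)] - poly over poly, x = (-7/8) from leading terms; C = 4 at k = 0.


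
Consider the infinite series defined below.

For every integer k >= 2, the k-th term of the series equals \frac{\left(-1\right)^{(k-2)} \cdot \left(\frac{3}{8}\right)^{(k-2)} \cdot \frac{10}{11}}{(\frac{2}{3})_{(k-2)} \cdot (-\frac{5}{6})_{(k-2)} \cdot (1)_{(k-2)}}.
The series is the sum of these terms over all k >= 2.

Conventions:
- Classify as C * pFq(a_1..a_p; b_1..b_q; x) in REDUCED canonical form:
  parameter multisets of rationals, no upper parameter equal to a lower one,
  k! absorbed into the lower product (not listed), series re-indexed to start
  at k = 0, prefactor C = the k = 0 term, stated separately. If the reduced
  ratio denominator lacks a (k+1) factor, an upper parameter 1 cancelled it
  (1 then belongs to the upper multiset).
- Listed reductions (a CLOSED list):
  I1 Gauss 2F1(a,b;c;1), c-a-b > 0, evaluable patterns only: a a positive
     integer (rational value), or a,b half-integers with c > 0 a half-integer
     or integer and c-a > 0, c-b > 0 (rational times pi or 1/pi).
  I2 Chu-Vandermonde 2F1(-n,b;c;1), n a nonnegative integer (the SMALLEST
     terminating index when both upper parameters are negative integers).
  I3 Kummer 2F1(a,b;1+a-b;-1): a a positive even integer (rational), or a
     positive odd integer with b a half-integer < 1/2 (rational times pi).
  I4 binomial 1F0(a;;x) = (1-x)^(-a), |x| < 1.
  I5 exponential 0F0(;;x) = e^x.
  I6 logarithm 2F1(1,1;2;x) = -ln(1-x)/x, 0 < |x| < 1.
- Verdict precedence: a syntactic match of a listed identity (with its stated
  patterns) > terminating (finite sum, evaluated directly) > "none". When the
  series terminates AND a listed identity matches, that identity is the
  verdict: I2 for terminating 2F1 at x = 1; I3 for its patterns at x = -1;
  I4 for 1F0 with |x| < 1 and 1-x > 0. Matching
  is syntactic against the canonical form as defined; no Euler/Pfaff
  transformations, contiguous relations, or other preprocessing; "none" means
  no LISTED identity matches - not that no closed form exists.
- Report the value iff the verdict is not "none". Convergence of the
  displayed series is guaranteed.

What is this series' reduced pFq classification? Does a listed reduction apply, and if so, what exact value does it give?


The series (x = -\frac{3}{8}) is 0F2: upper {-}, lower {-\frac{5}{6}, \frac{2}{3}}, prefactor \frac{10}{11}. Verdict: none. Every listed pattern misses the 0F2 form at -\frac{3}{8}, upper {-}.

First insight: x = -\frac{3}{8} and the (-1)^k factor (prefactor 10/11) folds into the argument's sign.
Step ratio: r(k) = -\frac{3}{8} * 1 / [(k-\frac{5}{6}) (k+\frac{2}{3}) (k+1)] ; factor over Q: parameters, x = -\frac{3}{8}, and C = \frac{10}{11}.


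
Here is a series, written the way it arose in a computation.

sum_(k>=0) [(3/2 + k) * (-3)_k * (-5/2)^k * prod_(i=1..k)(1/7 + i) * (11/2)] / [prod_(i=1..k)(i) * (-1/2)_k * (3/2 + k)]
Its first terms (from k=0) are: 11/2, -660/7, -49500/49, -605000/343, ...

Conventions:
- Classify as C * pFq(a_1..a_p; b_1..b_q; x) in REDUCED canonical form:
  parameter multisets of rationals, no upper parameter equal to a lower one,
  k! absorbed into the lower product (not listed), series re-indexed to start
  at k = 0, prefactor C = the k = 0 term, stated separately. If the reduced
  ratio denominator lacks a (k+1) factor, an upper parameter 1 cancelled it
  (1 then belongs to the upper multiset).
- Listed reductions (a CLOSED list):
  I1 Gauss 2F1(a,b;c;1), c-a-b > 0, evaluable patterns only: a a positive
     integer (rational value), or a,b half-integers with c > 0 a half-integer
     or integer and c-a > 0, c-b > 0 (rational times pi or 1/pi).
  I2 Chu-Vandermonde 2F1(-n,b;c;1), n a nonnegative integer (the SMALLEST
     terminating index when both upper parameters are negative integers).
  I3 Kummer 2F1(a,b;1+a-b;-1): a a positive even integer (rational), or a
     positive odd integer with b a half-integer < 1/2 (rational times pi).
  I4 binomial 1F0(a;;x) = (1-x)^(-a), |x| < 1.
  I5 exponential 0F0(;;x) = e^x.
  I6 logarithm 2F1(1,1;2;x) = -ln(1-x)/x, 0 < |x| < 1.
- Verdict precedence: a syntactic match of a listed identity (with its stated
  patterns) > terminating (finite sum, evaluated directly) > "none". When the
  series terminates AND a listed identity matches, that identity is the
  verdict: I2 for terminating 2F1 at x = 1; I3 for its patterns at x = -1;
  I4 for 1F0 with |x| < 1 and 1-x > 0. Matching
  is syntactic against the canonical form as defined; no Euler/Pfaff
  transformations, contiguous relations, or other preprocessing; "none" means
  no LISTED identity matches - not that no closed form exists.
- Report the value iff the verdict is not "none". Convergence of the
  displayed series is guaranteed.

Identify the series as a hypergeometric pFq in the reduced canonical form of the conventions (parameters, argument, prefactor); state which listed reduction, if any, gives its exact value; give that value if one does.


Key observation: t_0 = 11/2 here, and the running product (prefactor 11/2) telescopes to a rising factorial.
Step ratio: r(k) = (-5/2) * (k-3) (k+8/7) / [(k-1/2) (k+1)] - rational in k, leading ratio (-5/2); with t_0 = 11/2, classification follows.

This is 11/2 * 2F1(-3, 8/7; -1/2; -5/2) in reduced canonical form. Verdict: terminating - no listed pattern fits, but -3 in the upper list cuts the series at k = 3; direct evaluation. Its exact value is -1963907/686.


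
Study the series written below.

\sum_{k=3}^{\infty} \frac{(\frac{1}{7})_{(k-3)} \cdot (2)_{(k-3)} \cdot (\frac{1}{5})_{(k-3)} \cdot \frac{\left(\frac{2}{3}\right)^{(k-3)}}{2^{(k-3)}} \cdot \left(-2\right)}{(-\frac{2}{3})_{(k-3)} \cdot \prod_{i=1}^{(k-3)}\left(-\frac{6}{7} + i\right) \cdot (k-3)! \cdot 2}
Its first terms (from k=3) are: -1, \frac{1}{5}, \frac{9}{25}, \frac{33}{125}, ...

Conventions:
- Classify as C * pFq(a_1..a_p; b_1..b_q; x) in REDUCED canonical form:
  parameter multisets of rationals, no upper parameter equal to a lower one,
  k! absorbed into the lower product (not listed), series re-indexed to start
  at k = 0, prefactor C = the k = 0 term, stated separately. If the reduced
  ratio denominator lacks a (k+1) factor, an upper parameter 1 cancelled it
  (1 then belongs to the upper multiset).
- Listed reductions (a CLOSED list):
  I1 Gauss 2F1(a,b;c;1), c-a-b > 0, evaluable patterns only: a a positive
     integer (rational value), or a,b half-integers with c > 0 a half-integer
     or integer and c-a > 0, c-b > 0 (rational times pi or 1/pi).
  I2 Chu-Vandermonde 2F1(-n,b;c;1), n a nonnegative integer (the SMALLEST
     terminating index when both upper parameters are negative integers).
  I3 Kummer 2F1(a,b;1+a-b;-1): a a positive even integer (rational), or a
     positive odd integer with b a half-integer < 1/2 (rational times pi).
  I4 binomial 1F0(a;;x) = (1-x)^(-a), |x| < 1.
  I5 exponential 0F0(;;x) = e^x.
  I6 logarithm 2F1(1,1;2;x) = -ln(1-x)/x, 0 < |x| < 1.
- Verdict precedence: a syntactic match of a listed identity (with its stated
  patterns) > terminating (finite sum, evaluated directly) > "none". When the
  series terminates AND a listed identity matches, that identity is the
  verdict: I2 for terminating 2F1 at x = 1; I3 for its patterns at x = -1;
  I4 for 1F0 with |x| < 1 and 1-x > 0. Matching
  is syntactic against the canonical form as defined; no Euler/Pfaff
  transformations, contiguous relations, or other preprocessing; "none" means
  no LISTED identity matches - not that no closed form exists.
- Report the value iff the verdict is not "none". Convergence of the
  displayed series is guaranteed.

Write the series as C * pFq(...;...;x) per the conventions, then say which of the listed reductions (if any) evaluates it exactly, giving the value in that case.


With C = -1: the canonical form is 2F1(\frac{1}{5}, 2; -\frac{2}{3}; \frac{1}{3}). Verdict: no listed reduction: x = \frac{1}{3} and upper {\frac{1}{5}, 2} fail every I1-I6 pattern.

The tell: from the first term -1: the lower running product (C = -1) is a rising factorial.
Step ratio: r(k) = \frac{1}{3} * (k+\frac{1}{5}) (k+2) / [(k-\frac{2}{3}) (k+1)] - poly over poly, x = \frac{1}{3} from leading terms; C = -1 at k = 0.


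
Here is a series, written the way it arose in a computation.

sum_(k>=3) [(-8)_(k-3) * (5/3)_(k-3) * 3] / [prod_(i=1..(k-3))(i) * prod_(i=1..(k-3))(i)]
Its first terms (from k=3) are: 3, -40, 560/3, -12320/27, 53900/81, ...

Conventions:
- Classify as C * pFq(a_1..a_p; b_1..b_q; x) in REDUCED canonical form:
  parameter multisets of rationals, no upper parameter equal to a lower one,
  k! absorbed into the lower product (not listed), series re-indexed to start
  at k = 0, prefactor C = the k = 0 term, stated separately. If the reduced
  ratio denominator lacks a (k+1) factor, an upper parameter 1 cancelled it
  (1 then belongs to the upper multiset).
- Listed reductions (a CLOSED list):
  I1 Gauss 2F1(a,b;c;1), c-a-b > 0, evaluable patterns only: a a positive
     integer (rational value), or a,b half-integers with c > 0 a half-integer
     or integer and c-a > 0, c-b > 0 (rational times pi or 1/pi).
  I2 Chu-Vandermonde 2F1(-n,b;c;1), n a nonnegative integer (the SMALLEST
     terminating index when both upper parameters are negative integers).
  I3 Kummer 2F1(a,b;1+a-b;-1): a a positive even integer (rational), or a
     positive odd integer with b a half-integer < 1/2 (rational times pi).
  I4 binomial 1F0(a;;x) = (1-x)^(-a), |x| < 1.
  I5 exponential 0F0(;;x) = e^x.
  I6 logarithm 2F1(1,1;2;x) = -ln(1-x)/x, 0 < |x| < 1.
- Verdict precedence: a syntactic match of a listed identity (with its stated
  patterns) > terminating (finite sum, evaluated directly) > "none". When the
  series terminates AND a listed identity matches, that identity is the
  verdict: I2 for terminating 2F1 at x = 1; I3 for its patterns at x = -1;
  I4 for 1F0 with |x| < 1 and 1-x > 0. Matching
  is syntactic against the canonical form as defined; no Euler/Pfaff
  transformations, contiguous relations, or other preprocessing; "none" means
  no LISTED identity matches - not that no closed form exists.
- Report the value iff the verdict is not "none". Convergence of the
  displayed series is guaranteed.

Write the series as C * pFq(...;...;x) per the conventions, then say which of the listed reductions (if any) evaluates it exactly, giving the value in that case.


Classification (C = 3): 2F1 with upper {-8, 5/3}, lower {1}, argument x = 1. Verdict (x = 1): the Chu-Vandermonde identity I2 applies (terminating 2F1 at x = 1 with n = 8, b = 5/3, c = 1). Exact value: -494/19683.

Key step: from the first term 3: the product of the first k integers (C = 3) is k!.
Consecutive-term ratio: r(k) = 1 * (k-8) (k+5/3) / [(k+1) (k+1)] - poly over poly, x = 1 from leading terms; C = 3 at k = 0.


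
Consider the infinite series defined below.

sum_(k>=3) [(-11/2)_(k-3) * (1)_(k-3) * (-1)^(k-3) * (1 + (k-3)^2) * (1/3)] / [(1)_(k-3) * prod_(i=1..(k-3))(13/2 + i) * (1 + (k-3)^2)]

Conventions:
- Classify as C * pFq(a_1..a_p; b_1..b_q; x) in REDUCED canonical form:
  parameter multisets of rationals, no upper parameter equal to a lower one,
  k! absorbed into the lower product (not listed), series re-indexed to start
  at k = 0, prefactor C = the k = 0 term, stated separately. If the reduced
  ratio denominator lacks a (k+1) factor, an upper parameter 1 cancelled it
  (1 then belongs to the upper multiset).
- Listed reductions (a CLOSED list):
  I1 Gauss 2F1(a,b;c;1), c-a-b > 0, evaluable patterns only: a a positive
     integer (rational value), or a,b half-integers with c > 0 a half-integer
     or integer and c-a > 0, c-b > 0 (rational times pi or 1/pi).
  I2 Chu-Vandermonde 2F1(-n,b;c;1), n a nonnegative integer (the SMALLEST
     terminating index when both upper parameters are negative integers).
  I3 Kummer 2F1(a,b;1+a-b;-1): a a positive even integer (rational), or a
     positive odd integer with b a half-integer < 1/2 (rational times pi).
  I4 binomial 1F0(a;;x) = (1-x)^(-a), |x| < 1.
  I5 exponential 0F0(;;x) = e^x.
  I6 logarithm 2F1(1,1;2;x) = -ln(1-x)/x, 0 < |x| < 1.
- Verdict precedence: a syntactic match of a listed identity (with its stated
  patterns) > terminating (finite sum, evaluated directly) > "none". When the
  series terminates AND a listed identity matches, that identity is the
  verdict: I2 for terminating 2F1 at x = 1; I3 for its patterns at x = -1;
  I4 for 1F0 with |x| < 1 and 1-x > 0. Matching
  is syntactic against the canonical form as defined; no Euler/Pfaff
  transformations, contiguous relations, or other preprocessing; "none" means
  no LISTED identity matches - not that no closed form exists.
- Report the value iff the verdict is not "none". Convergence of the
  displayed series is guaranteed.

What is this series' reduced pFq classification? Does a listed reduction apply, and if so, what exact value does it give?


At argument -1: a 2F1 with upper {-11/2, 1}, lower {15/2}, scaled by C = 1/3. Verdict: the Kummer evaluation I3 matches (x = -1; c = 15/2 equals 1+a-b for upper {-11/2, 1}: listed pattern). Its exact value is (1001/4096) * pi.

Key observation: t_0 being 1/3, k^2 + 1 divides numerator and denominator alike; C = 1/3 after cancelling.
Consecutive-term ratio: r(k) = (-1) * (k-11/2) (k+1) / [(k+15/2) (k+1)] ; factor over Q: parameters, x = (-1), and C = 1/3.


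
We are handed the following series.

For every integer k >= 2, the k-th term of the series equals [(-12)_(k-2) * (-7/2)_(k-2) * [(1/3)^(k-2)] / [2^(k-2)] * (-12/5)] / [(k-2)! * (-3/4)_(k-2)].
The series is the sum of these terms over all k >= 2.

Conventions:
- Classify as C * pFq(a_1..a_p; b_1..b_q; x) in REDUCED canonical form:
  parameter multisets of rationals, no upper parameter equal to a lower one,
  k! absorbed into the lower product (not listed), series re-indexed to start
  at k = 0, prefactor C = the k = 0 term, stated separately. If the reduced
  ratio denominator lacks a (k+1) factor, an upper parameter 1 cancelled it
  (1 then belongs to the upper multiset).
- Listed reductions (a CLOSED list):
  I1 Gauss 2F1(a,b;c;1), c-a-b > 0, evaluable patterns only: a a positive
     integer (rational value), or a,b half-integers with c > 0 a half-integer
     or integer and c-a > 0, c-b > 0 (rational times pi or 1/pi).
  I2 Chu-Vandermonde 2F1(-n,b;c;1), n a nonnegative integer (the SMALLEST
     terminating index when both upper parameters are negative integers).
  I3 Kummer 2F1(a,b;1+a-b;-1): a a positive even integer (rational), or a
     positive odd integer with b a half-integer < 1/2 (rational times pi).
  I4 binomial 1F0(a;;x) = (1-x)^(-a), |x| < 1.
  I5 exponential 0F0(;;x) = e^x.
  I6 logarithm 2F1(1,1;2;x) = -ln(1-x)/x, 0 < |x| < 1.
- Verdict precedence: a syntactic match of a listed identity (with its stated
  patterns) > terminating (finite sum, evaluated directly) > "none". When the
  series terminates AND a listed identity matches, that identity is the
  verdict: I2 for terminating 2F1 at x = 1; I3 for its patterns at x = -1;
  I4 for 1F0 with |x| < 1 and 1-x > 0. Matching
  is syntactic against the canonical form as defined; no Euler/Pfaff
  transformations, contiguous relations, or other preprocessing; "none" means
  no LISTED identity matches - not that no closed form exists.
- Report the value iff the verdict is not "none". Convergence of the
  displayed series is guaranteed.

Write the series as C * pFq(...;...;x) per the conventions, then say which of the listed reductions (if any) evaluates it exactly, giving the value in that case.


Structural cue: t_0 being -12/5, the two k-th powers (C = -12/5, x = 1/6) combine into one argument.
Consecutive-term ratio: r(k) = (1/6) * (k-12) (k-7/2) / [(k-3/4) (k+1)] - poly over poly, x = (1/6) from leading terms; C = -12/5 at k = 0.

With C = -12/5: the canonical form is 2F1(-12, -7/2; -3/4; 1/6). Verdict: terminating. With -12 upstairs the series is a 13-term polynomial sum; evaluated term by term. Hence: 3213746528879872/8611516907955.


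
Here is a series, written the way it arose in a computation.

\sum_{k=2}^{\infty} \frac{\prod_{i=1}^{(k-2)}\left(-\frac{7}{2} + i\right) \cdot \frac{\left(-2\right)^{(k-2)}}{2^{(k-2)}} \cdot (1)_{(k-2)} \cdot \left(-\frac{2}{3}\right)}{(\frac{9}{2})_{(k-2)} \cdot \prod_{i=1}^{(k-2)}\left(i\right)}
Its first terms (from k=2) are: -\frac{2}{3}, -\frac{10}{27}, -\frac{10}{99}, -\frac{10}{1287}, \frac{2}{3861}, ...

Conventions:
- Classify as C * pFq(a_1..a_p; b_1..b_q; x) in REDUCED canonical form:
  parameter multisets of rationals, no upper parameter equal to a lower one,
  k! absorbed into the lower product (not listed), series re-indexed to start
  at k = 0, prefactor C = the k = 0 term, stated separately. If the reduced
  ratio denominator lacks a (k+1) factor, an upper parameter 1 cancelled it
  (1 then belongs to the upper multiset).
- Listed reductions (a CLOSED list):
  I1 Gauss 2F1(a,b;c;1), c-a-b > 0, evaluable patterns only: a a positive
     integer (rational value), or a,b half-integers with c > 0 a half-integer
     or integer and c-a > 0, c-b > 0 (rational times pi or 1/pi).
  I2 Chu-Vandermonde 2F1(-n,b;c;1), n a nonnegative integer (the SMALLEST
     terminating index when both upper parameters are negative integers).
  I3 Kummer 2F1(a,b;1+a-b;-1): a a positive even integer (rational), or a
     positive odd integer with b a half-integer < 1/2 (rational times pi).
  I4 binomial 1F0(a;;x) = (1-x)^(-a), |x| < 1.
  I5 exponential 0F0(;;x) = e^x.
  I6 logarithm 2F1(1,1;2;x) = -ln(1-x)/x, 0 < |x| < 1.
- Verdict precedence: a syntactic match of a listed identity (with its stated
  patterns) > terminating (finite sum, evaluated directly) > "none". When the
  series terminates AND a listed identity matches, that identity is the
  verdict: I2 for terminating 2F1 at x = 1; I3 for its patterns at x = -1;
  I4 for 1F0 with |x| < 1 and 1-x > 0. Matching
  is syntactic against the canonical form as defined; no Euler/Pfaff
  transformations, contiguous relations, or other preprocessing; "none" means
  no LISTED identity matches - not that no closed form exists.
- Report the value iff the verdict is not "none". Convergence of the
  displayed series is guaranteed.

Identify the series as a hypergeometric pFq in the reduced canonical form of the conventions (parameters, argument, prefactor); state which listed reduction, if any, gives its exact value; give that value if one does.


x = -1 here; the reduced form reads 2F1, upper {-\frac{5}{2}, 1}, lower {\frac{9}{2}}, C = -\frac{2}{3}. Verdict: the Kummer evaluation I3 applies (x = -1; c = \frac{9}{2} equals 1+a-b for upper {-\frac{5}{2}, 1}: listed pattern). Its exact value is \left(-\frac{35}{96}\right) \cdot \pi.

First insight: with t_0 = -\frac{2}{3}, the product of the first k integers (C = -2/3, x = -1) is k!.
Consecutive-term ratio: r(k) = -1 * (k-\frac{5}{2}) (k+1) / [(k+\frac{9}{2}) (k+1)] - rational; roots negated = parameters, x = -1, C = -\frac{2}{3}.
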